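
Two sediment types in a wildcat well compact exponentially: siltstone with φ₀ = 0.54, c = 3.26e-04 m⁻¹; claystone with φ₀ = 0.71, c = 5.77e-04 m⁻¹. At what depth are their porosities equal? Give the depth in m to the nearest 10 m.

1090 m

Working in km (1 km = 1000 m; c in km⁻¹ = c in m⁻¹ × 1000):
Set φ₀ₐ e^(−cₐZ) = φ₀ᵦ e^(−cᵦZ) ⇒ ln(φ₀ₐ/φ₀ᵦ) = (cₐ − cᵦ)·Z
Z = ln(0.54/0.71) / (0.326 − 0.577) = -0.2737 / -0.251 = 1.090 km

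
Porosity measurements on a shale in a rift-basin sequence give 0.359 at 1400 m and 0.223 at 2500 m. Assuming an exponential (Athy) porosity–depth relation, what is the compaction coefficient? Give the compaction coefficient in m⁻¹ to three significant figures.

0.000433 m⁻¹

Working in km (1 km = 1000 m; k in km⁻¹ = k in m⁻¹ × 1000):
Athy: n(d) = n₀ e^(−kd) ⇒ n₁/n₂ = e^{k(d₂−d₁)} ⇒ k = ln(n₁/n₂)/(d₂−d₁)
k = ln(0.359/0.223) / (2.5 − 1.4) = ln(1.61) / 1.1 = 0.4762 / 1.1 = 0.4329 km⁻¹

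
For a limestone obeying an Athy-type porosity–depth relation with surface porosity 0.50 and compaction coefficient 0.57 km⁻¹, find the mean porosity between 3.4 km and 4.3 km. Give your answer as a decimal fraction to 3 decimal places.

⟨n⟩ = (1/(Z₂−Z₁)) ∫ n₀ e^(−βZ) dZ = n₀·(e^(−β·Z₁) − e^(−β·Z₂)) / (β·(Z₂−Z₁))
e^(−0.57×3.4) = 0.1440; e^(−0.57×4.3) = 0.0862
⟨n⟩ = 0.5 × (0.1440 − 0.0862) / (0.57 × 0.9) = 0.5 × 0.1126 = 0.0563

0.056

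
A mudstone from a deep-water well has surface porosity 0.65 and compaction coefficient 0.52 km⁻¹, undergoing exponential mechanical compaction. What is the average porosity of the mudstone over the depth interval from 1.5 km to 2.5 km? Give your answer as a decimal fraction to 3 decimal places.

0.232

⟨phi⟩ = (1/(z₂−z₁)) ∫ phi₀ e^(−βz) dz = phi₀·(e^(−β·z₁) − e^(−β·z₂)) / (β·(z₂−z₁))
e^(−0.52×1.5) = 0.4584; e^(−0.52×2.5) = 0.2725
⟨phi⟩ = 0.65 × (0.4584 − 0.2725) / (0.52 × 1) = 0.65 × 0.3575 = 0.2323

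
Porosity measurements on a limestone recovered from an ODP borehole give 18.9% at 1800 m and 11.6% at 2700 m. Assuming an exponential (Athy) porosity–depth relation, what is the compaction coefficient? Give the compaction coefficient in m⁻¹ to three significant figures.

Working in km (1 km = 1000 m; k in km⁻¹ = k in m⁻¹ × 1000):
Athy: phi(d) = phi₀ e^(−kd) ⇒ phi₁/phi₂ = e^{k(d₂−d₁)} ⇒ k = ln(phi₁/phi₂)/(d₂−d₁)
k = ln(0.189/0.116) / (2.7 − 1.8) = ln(1.629) / 0.9 = 0.4882 / 0.9 = 0.5424 km⁻¹

0.000542 m⁻¹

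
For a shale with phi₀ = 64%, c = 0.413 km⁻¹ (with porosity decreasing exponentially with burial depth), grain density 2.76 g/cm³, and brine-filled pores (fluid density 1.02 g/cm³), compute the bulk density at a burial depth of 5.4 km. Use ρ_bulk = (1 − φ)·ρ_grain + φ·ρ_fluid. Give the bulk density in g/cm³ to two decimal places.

Porosity at depth: phi = 0.64·exp(−0.413×5.4) = 0.64×0.1075 = 0.0688
Bulk density: ρ_b = (1−phi)ρ_g + phi·ρ_f = 0.9312×2.76 + 0.0688×1.02
       = 2.570 + 0.070 = 2.640 g/cm³

2.64 g/cm³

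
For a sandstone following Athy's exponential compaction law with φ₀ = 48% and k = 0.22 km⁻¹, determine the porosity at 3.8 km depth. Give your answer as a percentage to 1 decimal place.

20.8%

φ = φ₀·exp(−k·z) = 0.48 × exp(−0.22 × 3.8) = 0.48 × exp(−0.836)
  = 0.48 × 0.4334 = 0.2081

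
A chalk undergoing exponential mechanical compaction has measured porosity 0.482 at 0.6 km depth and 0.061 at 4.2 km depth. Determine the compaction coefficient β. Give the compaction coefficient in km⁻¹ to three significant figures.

Athy: φ(z) = φ₀ e^(−βz) ⇒ φ₁/φ₂ = e^{β(z₂−z₁)} ⇒ β = ln(φ₁/φ₂)/(z₂−z₁)
β = ln(0.482/0.061) / (4.2 − 0.6) = ln(7.902) / 3.6 = 2.0671 / 3.6 = 0.5742 km⁻¹

0.574 km⁻¹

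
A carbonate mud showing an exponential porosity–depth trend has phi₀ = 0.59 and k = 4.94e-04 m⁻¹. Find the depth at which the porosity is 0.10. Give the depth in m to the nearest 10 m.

Working in km (1 km = 1000 m; k in km⁻¹ = k in m⁻¹ × 1000):
Invert Athy's law: Z = ln(phi₀/phi) / k
Z = ln(0.59/0.1) / 0.494 = ln(5.9) / 0.494 = 1.7750 / 0.494 = 3.593 km

3590 m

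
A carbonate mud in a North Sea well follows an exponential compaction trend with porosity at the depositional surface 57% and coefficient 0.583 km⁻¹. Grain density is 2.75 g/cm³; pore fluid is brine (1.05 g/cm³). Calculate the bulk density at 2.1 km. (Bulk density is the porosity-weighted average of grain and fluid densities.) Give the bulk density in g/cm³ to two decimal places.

Porosity at depth: φ = 0.57·exp(−0.583×2.1) = 0.57×0.2940 = 0.1676
Bulk density: ρ_b = (1−φ)ρ_g + φ·ρ_f = 0.8324×2.75 + 0.1676×1.05
       = 2.289 + 0.176 = 2.465 g/cm³

2.47 g/cm³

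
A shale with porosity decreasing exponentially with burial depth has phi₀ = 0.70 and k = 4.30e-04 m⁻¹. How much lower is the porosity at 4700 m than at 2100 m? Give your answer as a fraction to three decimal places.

Working in km (1 km = 1000 m; k in km⁻¹ = k in m⁻¹ × 1000):
phi(2.1) = 0.7·e^(−0.43×2.1) = 0.2837
phi(4.7) = 0.7·e^(−0.43×4.7) = 0.0928
Δphi = 0.2837 − 0.0928 = 0.1910

0.191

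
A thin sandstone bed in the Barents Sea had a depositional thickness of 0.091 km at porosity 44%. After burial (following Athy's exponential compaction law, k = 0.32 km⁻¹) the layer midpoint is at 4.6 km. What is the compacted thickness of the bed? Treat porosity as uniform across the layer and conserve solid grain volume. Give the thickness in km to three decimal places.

0.057 km

Porosity at 4.6 km: phi = 0.44·exp(−0.32×4.6) = 0.1010
Solid-volume conservation: h(1−phi) = h₀(1−phi₀) ⇒ h = h₀·(1−phi₀)/(1−phi)
h = 0.091 × (1 − 0.44)/(1 − 0.1010) = 0.091 × 0.6229 = 0.0567 km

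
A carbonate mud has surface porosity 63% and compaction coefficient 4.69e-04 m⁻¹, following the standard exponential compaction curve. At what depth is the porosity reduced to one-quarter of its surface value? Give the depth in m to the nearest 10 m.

Working in km (1 km = 1000 m; k in km⁻¹ = k in m⁻¹ × 1000):
phi/phi₀ = 1/4 ⇒ exp(−k·d) = 1/4 ⇒ d = ln(4) / k
d = 1.3863 / 0.469 = 2.956 km

2960 m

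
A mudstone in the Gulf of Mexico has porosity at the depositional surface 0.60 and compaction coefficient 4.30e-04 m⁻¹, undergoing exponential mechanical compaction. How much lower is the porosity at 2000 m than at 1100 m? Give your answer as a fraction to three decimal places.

0.120

Working in km (1 km = 1000 m; k in km⁻¹ = k in m⁻¹ × 1000):
phi(1.1) = 0.6·e^(−0.43×1.1) = 0.3739
phi(2) = 0.6·e^(−0.43×2) = 0.2539
Δphi = 0.3739 − 0.2539 = 0.1200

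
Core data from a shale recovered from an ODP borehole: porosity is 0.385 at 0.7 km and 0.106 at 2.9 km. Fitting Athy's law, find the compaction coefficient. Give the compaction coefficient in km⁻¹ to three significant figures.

0.586 km⁻¹

Athy: phi(d) = phi₀ e^(−cd) ⇒ phi₁/phi₂ = e^{c(d₂−d₁)} ⇒ c = ln(phi₁/phi₂)/(d₂−d₁)
c = ln(0.385/0.106) / (2.9 − 0.7) = ln(3.632) / 2.2 = 1.2898 / 2.2 = 0.5863 km⁻¹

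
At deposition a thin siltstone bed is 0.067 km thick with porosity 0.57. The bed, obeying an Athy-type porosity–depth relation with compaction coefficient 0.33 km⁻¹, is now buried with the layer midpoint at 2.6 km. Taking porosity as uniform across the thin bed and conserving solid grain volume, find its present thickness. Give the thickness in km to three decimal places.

Porosity at 2.6 km: n = 0.57·exp(−0.33×2.6) = 0.2417
Solid-volume conservation: h(1−n) = h₀(1−n₀) ⇒ h = h₀·(1−n₀)/(1−n)
h = 0.067 × (1 − 0.57)/(1 − 0.2417) = 0.067 × 0.5670 = 0.0380 km

0.038 km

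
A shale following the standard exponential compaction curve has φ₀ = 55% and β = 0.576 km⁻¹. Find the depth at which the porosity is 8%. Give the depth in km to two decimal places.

Invert Athy's law: d = ln(φ₀/φ) / β
d = ln(0.55/0.08) / 0.576 = ln(6.875) / 0.576 = 1.9279 / 0.576 = 3.347 km

3.35 km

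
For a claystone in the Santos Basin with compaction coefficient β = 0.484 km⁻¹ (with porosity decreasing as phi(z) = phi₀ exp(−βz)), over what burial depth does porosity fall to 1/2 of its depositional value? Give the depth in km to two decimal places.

1.43 km

phi/phi₀ = 1/2 ⇒ exp(−β·z) = 1/2 ⇒ z = ln(2) / β
z = 0.6931 / 0.484 = 1.432 km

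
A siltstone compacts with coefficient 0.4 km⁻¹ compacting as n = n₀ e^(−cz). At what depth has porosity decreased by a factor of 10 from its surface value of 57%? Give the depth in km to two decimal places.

5.76 km

n/n₀ = 1/10 ⇒ exp(−c·z) = 1/10 ⇒ z = ln(10) / c
z = 2.3026 / 0.4 = 5.756 km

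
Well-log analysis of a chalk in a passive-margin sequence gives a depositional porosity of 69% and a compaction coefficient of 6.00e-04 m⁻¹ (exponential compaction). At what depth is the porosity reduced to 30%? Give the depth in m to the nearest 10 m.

Working in km (1 km = 1000 m; c in km⁻¹ = c in m⁻¹ × 1000):
Invert Athy's law: Z = ln(φ₀/φ) / c
Z = ln(0.69/0.3) / 0.6 = ln(2.3) / 0.6 = 0.8329 / 0.6 = 1.388 km

1390 m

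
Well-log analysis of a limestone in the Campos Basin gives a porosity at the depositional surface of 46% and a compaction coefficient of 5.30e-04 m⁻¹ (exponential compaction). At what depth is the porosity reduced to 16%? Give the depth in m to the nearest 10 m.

1990 m

Working in km (1 km = 1000 m; β in km⁻¹ = β in m⁻¹ × 1000):
Invert Athy's law: d = ln(phi₀/phi) / β
d = ln(0.46/0.16) / 0.53 = ln(2.875) / 0.53 = 1.0561 / 0.53 = 1.993 km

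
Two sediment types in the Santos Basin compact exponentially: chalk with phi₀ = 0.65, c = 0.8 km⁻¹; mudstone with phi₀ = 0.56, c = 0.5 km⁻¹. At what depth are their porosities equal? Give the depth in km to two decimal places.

Set phi₀ₐ e^(−cₐd) = phi₀ᵦ e^(−cᵦd) ⇒ ln(phi₀ₐ/phi₀ᵦ) = (cₐ − cᵦ)·d
d = ln(0.65/0.56) / (0.8 − 0.5) = 0.1490 / 0.3 = 0.497 km

0.50 km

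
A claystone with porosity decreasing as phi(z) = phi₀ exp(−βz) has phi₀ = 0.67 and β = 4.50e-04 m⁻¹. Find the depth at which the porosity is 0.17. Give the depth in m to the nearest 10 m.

Working in km (1 km = 1000 m; β in km⁻¹ = β in m⁻¹ × 1000):
Invert Athy's law: z = ln(phi₀/phi) / β
z = ln(0.67/0.17) / 0.45 = ln(3.941) / 0.45 = 1.3715 / 0.45 = 3.048 km

3050 m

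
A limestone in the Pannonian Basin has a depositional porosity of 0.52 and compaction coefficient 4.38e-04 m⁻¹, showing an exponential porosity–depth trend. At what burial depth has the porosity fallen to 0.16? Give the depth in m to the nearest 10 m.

Working in km (1 km = 1000 m; c in km⁻¹ = c in m⁻¹ × 1000):
Invert Athy's law: d = ln(n₀/n) / c
d = ln(0.52/0.16) / 0.438 = ln(3.25) / 0.438 = 1.1787 / 0.438 = 2.691 km

2690 m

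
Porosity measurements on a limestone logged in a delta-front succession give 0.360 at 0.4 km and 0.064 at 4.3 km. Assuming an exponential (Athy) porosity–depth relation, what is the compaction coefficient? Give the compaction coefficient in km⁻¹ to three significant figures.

0.443 km⁻¹

Athy: phi(Z) = phi₀ e^(−kZ) ⇒ phi₁/phi₂ = e^{k(Z₂−Z₁)} ⇒ k = ln(phi₁/phi₂)/(Z₂−Z₁)
k = ln(0.36/0.064) / (4.3 − 0.4) = ln(5.625) / 3.9 = 1.7272 / 3.9 = 0.4429 km⁻¹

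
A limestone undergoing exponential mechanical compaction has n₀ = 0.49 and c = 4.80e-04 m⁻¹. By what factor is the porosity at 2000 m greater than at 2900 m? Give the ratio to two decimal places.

Working in km (1 km = 1000 m; c in km⁻¹ = c in m⁻¹ × 1000):
n(Z₁)/n(Z₂) = e^(−c·Z₁)/e^(−c·Z₂) = e^{c(Z₂−Z₁)}
= exp(0.48 × 0.9) = exp(0.432) = 1.5403

1.54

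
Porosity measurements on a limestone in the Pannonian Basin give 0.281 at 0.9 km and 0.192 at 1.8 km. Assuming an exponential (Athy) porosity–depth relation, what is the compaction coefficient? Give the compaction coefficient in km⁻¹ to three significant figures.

0.423 km⁻¹

Athy: n(Z) = n₀ e^(−cZ) ⇒ n₁/n₂ = e^{c(Z₂−Z₁)} ⇒ c = ln(n₁/n₂)/(Z₂−Z₁)
c = ln(0.281/0.192) / (1.8 − 0.9) = ln(1.464) / 0.9 = 0.3809 / 0.9 = 0.4232 km⁻¹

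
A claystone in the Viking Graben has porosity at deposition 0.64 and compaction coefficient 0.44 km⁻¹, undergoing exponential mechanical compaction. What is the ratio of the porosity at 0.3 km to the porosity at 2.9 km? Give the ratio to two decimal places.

phi(Z₁)/phi(Z₂) = e^(−k·Z₁)/e^(−k·Z₂) = e^{k(Z₂−Z₁)}
= exp(0.44 × 2.6) = exp(1.144) = 3.1393

3.14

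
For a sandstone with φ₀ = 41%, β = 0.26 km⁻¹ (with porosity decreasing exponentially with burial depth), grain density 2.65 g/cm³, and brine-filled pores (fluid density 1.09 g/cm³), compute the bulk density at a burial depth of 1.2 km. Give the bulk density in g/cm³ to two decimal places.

Porosity at depth: φ = 0.41·exp(−0.26×1.2) = 0.41×0.7320 = 0.3001
Bulk density: ρ_b = (1−φ)ρ_g + φ·ρ_f = 0.6999×2.65 + 0.3001×1.09
       = 1.855 + 0.327 = 2.182 g/cm³

2.18 g/cm³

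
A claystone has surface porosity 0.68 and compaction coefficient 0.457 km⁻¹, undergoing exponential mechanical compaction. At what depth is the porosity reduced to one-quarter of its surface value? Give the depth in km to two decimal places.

n/n₀ = 1/4 ⇒ exp(−β·z) = 1/4 ⇒ z = ln(4) / β
z = 1.3863 / 0.457 = 3.033 km

3.03 km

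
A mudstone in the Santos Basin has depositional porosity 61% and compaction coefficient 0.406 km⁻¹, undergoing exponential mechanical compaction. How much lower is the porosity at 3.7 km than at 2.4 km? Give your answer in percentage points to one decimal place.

n(2.4) = 0.61·e^(−0.406×2.4) = 0.2302
n(3.7) = 0.61·e^(−0.406×3.7) = 0.1358
Δn = 0.2302 − 0.1358 = 0.0944

9.4 percentage points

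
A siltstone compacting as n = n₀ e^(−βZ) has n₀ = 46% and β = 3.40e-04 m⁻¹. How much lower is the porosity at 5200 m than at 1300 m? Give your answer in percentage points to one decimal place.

Working in km (1 km = 1000 m; β in km⁻¹ = β in m⁻¹ × 1000):
n(1.3) = 0.46·e^(−0.34×1.3) = 0.2957
n(5.2) = 0.46·e^(−0.34×5.2) = 0.0785
Δn = 0.2957 − 0.0785 = 0.2172

21.7 percentage points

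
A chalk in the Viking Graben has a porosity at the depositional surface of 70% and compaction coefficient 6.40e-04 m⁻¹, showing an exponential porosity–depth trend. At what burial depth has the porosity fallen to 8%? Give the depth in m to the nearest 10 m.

3390 m

Working in km (1 km = 1000 m; β in km⁻¹ = β in m⁻¹ × 1000):
Invert Athy's law: Z = ln(phi₀/phi) / β
Z = ln(0.7/0.08) / 0.64 = ln(8.75) / 0.64 = 2.1691 / 0.64 = 3.389 km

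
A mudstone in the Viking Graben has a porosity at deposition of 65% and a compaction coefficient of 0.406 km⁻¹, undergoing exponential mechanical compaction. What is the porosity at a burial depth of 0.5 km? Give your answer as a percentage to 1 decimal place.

phi = phi₀·exp(−c·Z) = 0.65 × exp(−0.406 × 0.5) = 0.65 × exp(−0.203)
  = 0.65 × 0.8163 = 0.5306

53.1%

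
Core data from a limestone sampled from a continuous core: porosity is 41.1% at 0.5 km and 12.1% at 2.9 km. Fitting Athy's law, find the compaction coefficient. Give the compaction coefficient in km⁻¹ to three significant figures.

Athy: φ(Z) = φ₀ e^(−cZ) ⇒ φ₁/φ₂ = e^{c(Z₂−Z₁)} ⇒ c = ln(φ₁/φ₂)/(Z₂−Z₁)
c = ln(0.411/0.121) / (2.9 − 0.5) = ln(3.397) / 2.4 = 1.2228 / 2.4 = 0.5095 km⁻¹

0.510 km⁻¹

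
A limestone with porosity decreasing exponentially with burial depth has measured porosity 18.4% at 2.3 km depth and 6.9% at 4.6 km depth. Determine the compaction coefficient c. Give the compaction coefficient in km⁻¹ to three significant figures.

Athy: φ(d) = φ₀ e^(−cd) ⇒ φ₁/φ₂ = e^{c(d₂−d₁)} ⇒ c = ln(φ₁/φ₂)/(d₂−d₁)
c = ln(0.184/0.069) / (4.6 − 2.3) = ln(2.667) / 2.3 = 0.9808 / 2.3 = 0.4264 km⁻¹

0.426 km⁻¹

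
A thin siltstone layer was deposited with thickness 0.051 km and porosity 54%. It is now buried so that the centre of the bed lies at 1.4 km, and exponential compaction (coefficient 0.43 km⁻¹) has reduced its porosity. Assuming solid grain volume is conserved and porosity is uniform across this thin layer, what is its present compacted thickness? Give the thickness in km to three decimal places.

Porosity at 1.4 km: n = 0.54·exp(−0.43×1.4) = 0.2958
Solid-volume conservation: h(1−n) = h₀(1−n₀) ⇒ h = h₀·(1−n₀)/(1−n)
h = 0.051 × (1 − 0.54)/(1 − 0.2958) = 0.051 × 0.6532 = 0.0333 km

0.033 km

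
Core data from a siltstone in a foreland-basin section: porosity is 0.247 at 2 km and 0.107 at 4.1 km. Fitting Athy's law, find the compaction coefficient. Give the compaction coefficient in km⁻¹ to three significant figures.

Athy: φ(Z) = φ₀ e^(−cZ) ⇒ φ₁/φ₂ = e^{c(Z₂−Z₁)} ⇒ c = ln(φ₁/φ₂)/(Z₂−Z₁)
c = ln(0.247/0.107) / (4.1 − 2) = ln(2.308) / 2.1 = 0.8366 / 2.1 = 0.3984 km⁻¹

0.398 km⁻¹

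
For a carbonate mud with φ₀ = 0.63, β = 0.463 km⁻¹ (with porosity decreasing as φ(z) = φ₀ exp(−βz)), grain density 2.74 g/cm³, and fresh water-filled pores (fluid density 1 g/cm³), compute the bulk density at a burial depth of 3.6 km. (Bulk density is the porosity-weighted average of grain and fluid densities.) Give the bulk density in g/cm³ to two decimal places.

2.53 g/cm³

Porosity at depth: φ = 0.63·exp(−0.463×3.6) = 0.63×0.1889 = 0.1190
Bulk density: ρ_b = (1−φ)ρ_g + φ·ρ_f = 0.8810×2.74 + 0.1190×1
       = 2.414 + 0.119 = 2.533 g/cm³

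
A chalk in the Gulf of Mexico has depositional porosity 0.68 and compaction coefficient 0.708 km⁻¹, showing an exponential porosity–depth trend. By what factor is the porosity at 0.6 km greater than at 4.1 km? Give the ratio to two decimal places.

n(Z₁)/n(Z₂) = e^(−c·Z₁)/e^(−c·Z₂) = e^{c(Z₂−Z₁)}
= exp(0.708 × 3.5) = exp(2.478) = 11.9174

11.92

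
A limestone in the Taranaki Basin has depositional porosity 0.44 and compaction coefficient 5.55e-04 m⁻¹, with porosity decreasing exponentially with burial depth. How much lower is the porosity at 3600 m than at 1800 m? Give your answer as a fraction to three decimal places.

0.102

Working in km (1 km = 1000 m; c in km⁻¹ = c in m⁻¹ × 1000):
n(1.8) = 0.44·e^(−0.555×1.8) = 0.1620
n(3.6) = 0.44·e^(−0.555×3.6) = 0.0597
Δn = 0.1620 − 0.0597 = 0.1024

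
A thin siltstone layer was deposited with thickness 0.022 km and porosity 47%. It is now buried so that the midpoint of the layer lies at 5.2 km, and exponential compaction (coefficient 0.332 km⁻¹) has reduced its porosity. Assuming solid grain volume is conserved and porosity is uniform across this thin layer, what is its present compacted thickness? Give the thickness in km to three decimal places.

0.013 km

Porosity at 5.2 km: n = 0.47·exp(−0.332×5.2) = 0.0836
Solid-volume conservation: h(1−n) = h₀(1−n₀) ⇒ h = h₀·(1−n₀)/(1−n)
h = 0.022 × (1 − 0.47)/(1 − 0.0836) = 0.022 × 0.5784 = 0.0127 km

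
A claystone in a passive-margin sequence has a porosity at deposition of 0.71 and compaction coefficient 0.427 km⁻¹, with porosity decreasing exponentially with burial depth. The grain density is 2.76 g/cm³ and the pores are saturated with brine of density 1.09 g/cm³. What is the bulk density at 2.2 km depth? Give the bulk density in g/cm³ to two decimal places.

Porosity at depth: phi = 0.71·exp(−0.427×2.2) = 0.71×0.3909 = 0.2775
Bulk density: ρ_b = (1−phi)ρ_g + phi·ρ_f = 0.7225×2.76 + 0.2775×1.09
       = 1.994 + 0.302 = 2.297 g/cm³

2.30 g/cm³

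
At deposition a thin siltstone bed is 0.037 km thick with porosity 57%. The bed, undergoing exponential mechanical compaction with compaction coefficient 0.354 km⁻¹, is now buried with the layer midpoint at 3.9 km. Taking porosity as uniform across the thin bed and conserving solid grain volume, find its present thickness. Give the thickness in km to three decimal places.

0.019 km

Porosity at 3.9 km: n = 0.57·exp(−0.354×3.9) = 0.1433
Solid-volume conservation: h(1−n) = h₀(1−n₀) ⇒ h = h₀·(1−n₀)/(1−n)
h = 0.037 × (1 − 0.57)/(1 − 0.1433) = 0.037 × 0.5019 = 0.0186 km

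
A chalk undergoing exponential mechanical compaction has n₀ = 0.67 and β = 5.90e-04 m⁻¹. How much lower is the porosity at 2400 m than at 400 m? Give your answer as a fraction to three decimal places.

0.367

Working in km (1 km = 1000 m; β in km⁻¹ = β in m⁻¹ × 1000):
n(0.4) = 0.67·e^(−0.59×0.4) = 0.5292
n(2.4) = 0.67·e^(−0.59×2.4) = 0.1626
Δn = 0.5292 − 0.1626 = 0.3666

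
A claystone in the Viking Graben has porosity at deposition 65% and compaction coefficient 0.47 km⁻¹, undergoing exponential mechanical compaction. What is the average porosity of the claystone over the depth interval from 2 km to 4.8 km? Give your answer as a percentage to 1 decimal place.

14.1%

⟨n⟩ = (1/(z₂−z₁)) ∫ n₀ e^(−kz) dz = n₀·(e^(−k·z₁) − e^(−k·z₂)) / (k·(z₂−z₁))
e^(−0.47×2) = 0.3906; e^(−0.47×4.8) = 0.1048
⟨n⟩ = 0.65 × (0.3906 − 0.1048) / (0.47 × 2.8) = 0.65 × 0.2172 = 0.1412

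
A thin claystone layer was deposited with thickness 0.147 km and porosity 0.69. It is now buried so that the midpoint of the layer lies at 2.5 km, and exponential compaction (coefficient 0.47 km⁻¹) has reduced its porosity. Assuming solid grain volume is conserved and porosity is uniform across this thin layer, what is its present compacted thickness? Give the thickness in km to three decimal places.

0.058 km

Porosity at 2.5 km: φ = 0.69·exp(−0.47×2.5) = 0.2131
Solid-volume conservation: h(1−φ) = h₀(1−φ₀) ⇒ h = h₀·(1−φ₀)/(1−φ)
h = 0.147 × (1 − 0.69)/(1 − 0.2131) = 0.147 × 0.3939 = 0.0579 km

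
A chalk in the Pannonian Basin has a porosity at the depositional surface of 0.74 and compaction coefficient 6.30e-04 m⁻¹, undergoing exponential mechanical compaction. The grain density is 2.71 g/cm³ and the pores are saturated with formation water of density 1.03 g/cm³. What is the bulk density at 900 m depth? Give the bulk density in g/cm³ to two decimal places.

2.00 g/cm³

Working in km (1 km = 1000 m; c in km⁻¹ = c in m⁻¹ × 1000):
Porosity at depth: phi = 0.74·exp(−0.63×0.9) = 0.74×0.5672 = 0.4197
Bulk density: ρ_b = (1−phi)ρ_g + phi·ρ_f = 0.5803×2.71 + 0.4197×1.03
       = 1.572 + 0.432 = 2.005 g/cm³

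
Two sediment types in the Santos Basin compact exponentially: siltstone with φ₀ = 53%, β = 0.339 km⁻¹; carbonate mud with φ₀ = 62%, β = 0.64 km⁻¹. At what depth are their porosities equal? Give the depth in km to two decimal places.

Set φ₀ₐ e^(−βₐZ) = φ₀ᵦ e^(−βᵦZ) ⇒ ln(φ₀ₐ/φ₀ᵦ) = (βₐ − βᵦ)·Z
Z = ln(0.53/0.62) / (0.339 − 0.64) = -0.1568 / -0.301 = 0.521 km

0.52 km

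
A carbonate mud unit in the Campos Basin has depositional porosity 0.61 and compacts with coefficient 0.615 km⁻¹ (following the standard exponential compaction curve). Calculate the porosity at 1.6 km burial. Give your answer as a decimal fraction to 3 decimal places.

phi = phi₀·exp(−c·z) = 0.61 × exp(−0.615 × 1.6) = 0.61 × exp(−0.984)
  = 0.61 × 0.3738 = 0.2280

0.228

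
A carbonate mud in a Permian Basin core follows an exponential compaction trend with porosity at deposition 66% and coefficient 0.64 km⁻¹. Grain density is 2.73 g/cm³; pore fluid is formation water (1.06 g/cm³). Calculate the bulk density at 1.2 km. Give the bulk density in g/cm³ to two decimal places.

Porosity at depth: n = 0.66·exp(−0.64×1.2) = 0.66×0.4639 = 0.3062
Bulk density: ρ_b = (1−n)ρ_g + n·ρ_f = 0.6938×2.73 + 0.3062×1.06
       = 1.894 + 0.325 = 2.219 g/cm³

2.22 g/cm³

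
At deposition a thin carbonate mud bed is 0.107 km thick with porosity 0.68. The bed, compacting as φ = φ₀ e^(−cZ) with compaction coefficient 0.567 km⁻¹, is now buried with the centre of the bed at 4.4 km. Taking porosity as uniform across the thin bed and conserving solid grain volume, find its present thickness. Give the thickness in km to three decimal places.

Porosity at 4.4 km: φ = 0.68·exp(−0.567×4.4) = 0.0561
Solid-volume conservation: h(1−φ) = h₀(1−φ₀) ⇒ h = h₀·(1−φ₀)/(1−φ)
h = 0.107 × (1 − 0.68)/(1 − 0.0561) = 0.107 × 0.3390 = 0.0363 km

0.036 km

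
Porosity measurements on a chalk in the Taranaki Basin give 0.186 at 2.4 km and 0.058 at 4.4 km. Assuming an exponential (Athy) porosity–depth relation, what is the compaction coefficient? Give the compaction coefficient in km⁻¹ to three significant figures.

0.583 km⁻¹

Athy: phi(d) = phi₀ e^(−kd) ⇒ phi₁/phi₂ = e^{k(d₂−d₁)} ⇒ k = ln(phi₁/phi₂)/(d₂−d₁)
k = ln(0.186/0.058) / (4.4 − 2.4) = ln(3.207) / 2 = 1.1653 / 2 = 0.5827 km⁻¹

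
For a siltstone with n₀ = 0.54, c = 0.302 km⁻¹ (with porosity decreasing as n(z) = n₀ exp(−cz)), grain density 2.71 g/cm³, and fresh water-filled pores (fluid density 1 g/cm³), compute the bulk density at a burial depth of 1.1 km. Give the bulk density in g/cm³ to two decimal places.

2.05 g/cm³

Porosity at depth: n = 0.54·exp(−0.302×1.1) = 0.54×0.7173 = 0.3874
Bulk density: ρ_b = (1−n)ρ_g + n·ρ_f = 0.6126×2.71 + 0.3874×1
       = 1.660 + 0.387 = 2.048 g/cm³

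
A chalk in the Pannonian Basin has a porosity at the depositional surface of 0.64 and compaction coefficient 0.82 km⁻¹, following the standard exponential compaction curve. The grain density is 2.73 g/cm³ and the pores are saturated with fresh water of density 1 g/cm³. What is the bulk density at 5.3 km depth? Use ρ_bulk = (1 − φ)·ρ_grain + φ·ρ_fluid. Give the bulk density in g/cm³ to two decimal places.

2.72 g/cm³

Porosity at depth: n = 0.64·exp(−0.82×5.3) = 0.64×0.0130 = 0.0083
Bulk density: ρ_b = (1−n)ρ_g + n·ρ_f = 0.9917×2.73 + 0.0083×1
       = 2.707 + 0.008 = 2.716 g/cm³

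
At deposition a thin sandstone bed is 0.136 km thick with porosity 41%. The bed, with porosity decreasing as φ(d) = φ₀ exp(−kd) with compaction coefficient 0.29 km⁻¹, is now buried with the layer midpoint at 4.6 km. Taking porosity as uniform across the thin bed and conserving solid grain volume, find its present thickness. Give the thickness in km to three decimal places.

0.090 km

Porosity at 4.6 km: φ = 0.41·exp(−0.29×4.6) = 0.1080
Solid-volume conservation: h(1−φ) = h₀(1−φ₀) ⇒ h = h₀·(1−φ₀)/(1−φ)
h = 0.136 × (1 − 0.41)/(1 − 0.1080) = 0.136 × 0.6614 = 0.0900 km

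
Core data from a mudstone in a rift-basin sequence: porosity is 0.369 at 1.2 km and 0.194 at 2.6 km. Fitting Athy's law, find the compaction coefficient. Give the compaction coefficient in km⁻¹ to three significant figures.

Athy: φ(d) = φ₀ e^(−βd) ⇒ φ₁/φ₂ = e^{β(d₂−d₁)} ⇒ β = ln(φ₁/φ₂)/(d₂−d₁)
β = ln(0.369/0.194) / (2.6 − 1.2) = ln(1.902) / 1.4 = 0.6429 / 1.4 = 0.4592 km⁻¹

0.459 km⁻¹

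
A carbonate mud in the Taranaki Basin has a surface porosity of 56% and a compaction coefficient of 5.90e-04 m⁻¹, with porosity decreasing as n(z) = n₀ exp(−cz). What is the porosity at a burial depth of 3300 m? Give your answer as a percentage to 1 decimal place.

Working in km (1 km = 1000 m; c in km⁻¹ = c in m⁻¹ × 1000):
n = n₀·exp(−c·z) = 0.56 × exp(−0.59 × 3.3) = 0.56 × exp(−1.947)
  = 0.56 × 0.1427 = 0.0799

8.0%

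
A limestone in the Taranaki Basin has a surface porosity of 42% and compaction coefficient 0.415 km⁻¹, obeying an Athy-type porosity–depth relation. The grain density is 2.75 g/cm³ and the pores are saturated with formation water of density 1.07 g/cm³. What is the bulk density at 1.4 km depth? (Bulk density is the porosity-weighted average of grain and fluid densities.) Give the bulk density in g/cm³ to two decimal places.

Porosity at depth: n = 0.42·exp(−0.415×1.4) = 0.42×0.5593 = 0.2349
Bulk density: ρ_b = (1−n)ρ_g + n·ρ_f = 0.7651×2.75 + 0.2349×1.07
       = 2.104 + 0.251 = 2.355 g/cm³

2.36 g/cm³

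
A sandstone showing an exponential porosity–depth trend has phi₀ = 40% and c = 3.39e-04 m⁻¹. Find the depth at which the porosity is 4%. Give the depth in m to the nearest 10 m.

Working in km (1 km = 1000 m; c in km⁻¹ = c in m⁻¹ × 1000):
Invert Athy's law: z = ln(phi₀/phi) / c
z = ln(0.4/0.04) / 0.339 = ln(10) / 0.339 = 2.3026 / 0.339 = 6.792 km

6790 m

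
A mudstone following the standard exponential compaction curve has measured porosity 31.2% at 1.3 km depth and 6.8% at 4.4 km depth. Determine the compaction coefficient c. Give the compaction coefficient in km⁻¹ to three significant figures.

Athy: phi(d) = phi₀ e^(−cd) ⇒ phi₁/phi₂ = e^{c(d₂−d₁)} ⇒ c = ln(phi₁/phi₂)/(d₂−d₁)
c = ln(0.312/0.068) / (4.4 − 1.3) = ln(4.588) / 3.1 = 1.5235 / 3.1 = 0.4915 km⁻¹

0.491 km⁻¹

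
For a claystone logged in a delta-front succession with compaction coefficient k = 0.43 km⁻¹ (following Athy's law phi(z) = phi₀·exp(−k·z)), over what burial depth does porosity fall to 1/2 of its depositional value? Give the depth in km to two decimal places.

1.61 km

phi/phi₀ = 1/2 ⇒ exp(−k·z) = 1/2 ⇒ z = ln(2) / k
z = 0.6931 / 0.43 = 1.612 km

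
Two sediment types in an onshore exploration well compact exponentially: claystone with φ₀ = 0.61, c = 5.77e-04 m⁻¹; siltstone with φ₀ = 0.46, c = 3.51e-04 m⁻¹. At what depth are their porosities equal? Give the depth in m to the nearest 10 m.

Working in km (1 km = 1000 m; c in km⁻¹ = c in m⁻¹ × 1000):
Set φ₀ₐ e^(−cₐz) = φ₀ᵦ e^(−cᵦz) ⇒ ln(φ₀ₐ/φ₀ᵦ) = (cₐ − cᵦ)·z
z = ln(0.61/0.46) / (0.577 − 0.351) = 0.2822 / 0.226 = 1.249 km

1250 m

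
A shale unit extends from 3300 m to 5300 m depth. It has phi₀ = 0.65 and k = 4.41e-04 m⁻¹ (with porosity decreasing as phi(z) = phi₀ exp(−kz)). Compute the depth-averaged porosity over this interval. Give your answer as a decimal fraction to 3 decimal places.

Working in km (1 km = 1000 m; k in km⁻¹ = k in m⁻¹ × 1000):
⟨phi⟩ = (1/(z₂−z₁)) ∫ phi₀ e^(−kz) dz = phi₀·(e^(−k·z₁) − e^(−k·z₂)) / (k·(z₂−z₁))
e^(−0.441×3.3) = 0.2333; e^(−0.441×5.3) = 0.0966
⟨phi⟩ = 0.65 × (0.2333 − 0.0966) / (0.441 × 2) = 0.65 × 0.1550 = 0.1008

0.101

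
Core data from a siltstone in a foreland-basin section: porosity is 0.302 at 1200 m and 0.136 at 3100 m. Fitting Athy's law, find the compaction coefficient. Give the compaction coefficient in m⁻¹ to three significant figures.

Working in km (1 km = 1000 m; k in km⁻¹ = k in m⁻¹ × 1000):
Athy: phi(z) = phi₀ e^(−kz) ⇒ phi₁/phi₂ = e^{k(z₂−z₁)} ⇒ k = ln(phi₁/phi₂)/(z₂−z₁)
k = ln(0.302/0.136) / (3.1 − 1.2) = ln(2.221) / 1.9 = 0.7978 / 1.9 = 0.4199 km⁻¹

0.000420 m⁻¹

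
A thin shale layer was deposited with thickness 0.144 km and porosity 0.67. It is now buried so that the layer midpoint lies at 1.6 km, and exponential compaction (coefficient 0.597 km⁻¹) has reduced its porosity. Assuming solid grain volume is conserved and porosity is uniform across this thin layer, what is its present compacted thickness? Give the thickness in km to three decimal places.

Porosity at 1.6 km: n = 0.67·exp(−0.597×1.6) = 0.2578
Solid-volume conservation: h(1−n) = h₀(1−n₀) ⇒ h = h₀·(1−n₀)/(1−n)
h = 0.144 × (1 − 0.67)/(1 − 0.2578) = 0.144 × 0.4446 = 0.0640 km

0.064 km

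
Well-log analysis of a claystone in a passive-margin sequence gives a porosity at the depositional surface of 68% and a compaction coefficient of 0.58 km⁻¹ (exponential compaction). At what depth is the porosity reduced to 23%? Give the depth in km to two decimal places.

1.87 km

Invert Athy's law: z = ln(phi₀/phi) / β
z = ln(0.68/0.23) / 0.58 = ln(2.957) / 0.58 = 1.0840 / 0.58 = 1.869 km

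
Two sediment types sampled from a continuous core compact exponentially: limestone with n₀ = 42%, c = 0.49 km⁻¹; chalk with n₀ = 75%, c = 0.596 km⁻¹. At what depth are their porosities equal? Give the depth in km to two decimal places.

Set n₀ₐ e^(−cₐd) = n₀ᵦ e^(−cᵦd) ⇒ ln(n₀ₐ/n₀ᵦ) = (cₐ − cᵦ)·d
d = ln(0.42/0.75) / (0.49 − 0.596) = -0.5798 / -0.106 = 5.470 km

5.47 km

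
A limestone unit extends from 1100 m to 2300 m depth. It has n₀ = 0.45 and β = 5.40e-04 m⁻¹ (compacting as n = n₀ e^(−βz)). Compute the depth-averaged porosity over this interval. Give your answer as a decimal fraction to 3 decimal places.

0.183

Working in km (1 km = 1000 m; β in km⁻¹ = β in m⁻¹ × 1000):
⟨n⟩ = (1/(z₂−z₁)) ∫ n₀ e^(−βz) dz = n₀·(e^(−β·z₁) − e^(−β·z₂)) / (β·(z₂−z₁))
e^(−0.54×1.1) = 0.5521; e^(−0.54×2.3) = 0.2888
⟨n⟩ = 0.45 × (0.5521 − 0.2888) / (0.54 × 1.2) = 0.45 × 0.4063 = 0.1829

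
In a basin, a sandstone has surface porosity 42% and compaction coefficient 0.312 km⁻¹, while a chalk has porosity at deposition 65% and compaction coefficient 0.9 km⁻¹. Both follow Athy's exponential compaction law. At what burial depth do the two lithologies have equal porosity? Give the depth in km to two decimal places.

Set phi₀ₐ e^(−cₐZ) = phi₀ᵦ e^(−cᵦZ) ⇒ ln(phi₀ₐ/phi₀ᵦ) = (cₐ − cᵦ)·Z
Z = ln(0.42/0.65) / (0.312 − 0.9) = -0.4367 / -0.588 = 0.743 km

0.74 km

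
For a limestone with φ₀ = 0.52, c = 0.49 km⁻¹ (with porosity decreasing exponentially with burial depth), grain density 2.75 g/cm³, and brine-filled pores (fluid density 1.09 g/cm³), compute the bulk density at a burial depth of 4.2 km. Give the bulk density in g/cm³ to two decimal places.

2.64 g/cm³

Porosity at depth: φ = 0.52·exp(−0.49×4.2) = 0.52×0.1277 = 0.0664
Bulk density: ρ_b = (1−φ)ρ_g + φ·ρ_f = 0.9336×2.75 + 0.0664×1.09
       = 2.567 + 0.072 = 2.640 g/cm³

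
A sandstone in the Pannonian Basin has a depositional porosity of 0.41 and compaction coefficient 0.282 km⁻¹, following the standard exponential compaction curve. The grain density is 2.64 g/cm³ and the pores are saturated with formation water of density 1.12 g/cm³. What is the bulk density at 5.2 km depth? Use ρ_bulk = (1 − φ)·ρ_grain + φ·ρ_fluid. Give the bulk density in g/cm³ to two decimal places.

2.50 g/cm³

Porosity at depth: n = 0.41·exp(−0.282×5.2) = 0.41×0.2308 = 0.0946
Bulk density: ρ_b = (1−n)ρ_g + n·ρ_f = 0.9054×2.64 + 0.0946×1.12
       = 2.390 + 0.106 = 2.496 g/cm³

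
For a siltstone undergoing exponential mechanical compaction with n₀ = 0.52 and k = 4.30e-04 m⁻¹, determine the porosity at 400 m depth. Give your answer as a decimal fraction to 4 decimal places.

0.4378

Working in km (1 km = 1000 m; k in km⁻¹ = k in m⁻¹ × 1000):
n = n₀·exp(−k·z) = 0.52 × exp(−0.43 × 0.4) = 0.52 × exp(−0.172)
  = 0.52 × 0.8420 = 0.4378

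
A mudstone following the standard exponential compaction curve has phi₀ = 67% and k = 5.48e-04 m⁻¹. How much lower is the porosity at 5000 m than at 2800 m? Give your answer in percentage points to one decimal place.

Working in km (1 km = 1000 m; k in km⁻¹ = k in m⁻¹ × 1000):
phi(2.8) = 0.67·e^(−0.548×2.8) = 0.1444
phi(5) = 0.67·e^(−0.548×5) = 0.0433
Δphi = 0.1444 − 0.0433 = 0.1012

10.1 percentage points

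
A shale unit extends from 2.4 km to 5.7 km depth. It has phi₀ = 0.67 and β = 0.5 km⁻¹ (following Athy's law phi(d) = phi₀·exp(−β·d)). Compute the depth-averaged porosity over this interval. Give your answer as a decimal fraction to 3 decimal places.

⟨phi⟩ = (1/(d₂−d₁)) ∫ phi₀ e^(−βd) dd = phi₀·(e^(−β·d₁) − e^(−β·d₂)) / (β·(d₂−d₁))
e^(−0.5×2.4) = 0.3012; e^(−0.5×5.7) = 0.0578
⟨phi⟩ = 0.67 × (0.3012 − 0.0578) / (0.5 × 3.3) = 0.67 × 0.1475 = 0.0988

0.099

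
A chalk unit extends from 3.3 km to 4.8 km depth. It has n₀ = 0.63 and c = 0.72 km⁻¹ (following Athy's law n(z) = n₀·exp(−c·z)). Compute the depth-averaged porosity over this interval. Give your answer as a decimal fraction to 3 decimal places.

0.036

⟨n⟩ = (1/(z₂−z₁)) ∫ n₀ e^(−cz) dz = n₀·(e^(−c·z₁) − e^(−c·z₂)) / (c·(z₂−z₁))
e^(−0.72×3.3) = 0.0929; e^(−0.72×4.8) = 0.0316
⟨n⟩ = 0.63 × (0.0929 − 0.0316) / (0.72 × 1.5) = 0.63 × 0.0568 = 0.0358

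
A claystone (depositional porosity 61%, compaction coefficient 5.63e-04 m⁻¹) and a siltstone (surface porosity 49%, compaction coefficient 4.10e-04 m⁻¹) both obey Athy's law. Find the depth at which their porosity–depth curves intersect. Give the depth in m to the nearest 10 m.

Working in km (1 km = 1000 m; c in km⁻¹ = c in m⁻¹ × 1000):
Set phi₀ₐ e^(−cₐz) = phi₀ᵦ e^(−cᵦz) ⇒ ln(phi₀ₐ/phi₀ᵦ) = (cₐ − cᵦ)·z
z = ln(0.61/0.49) / (0.563 − 0.41) = 0.2191 / 0.153 = 1.432 km

1430 m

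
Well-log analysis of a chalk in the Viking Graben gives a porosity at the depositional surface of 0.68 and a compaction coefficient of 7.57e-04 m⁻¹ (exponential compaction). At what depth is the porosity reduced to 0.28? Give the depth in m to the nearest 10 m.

1170 m

Working in km (1 km = 1000 m; β in km⁻¹ = β in m⁻¹ × 1000):
Invert Athy's law: z = ln(φ₀/φ) / β
z = ln(0.68/0.28) / 0.757 = ln(2.429) / 0.757 = 0.8873 / 0.757 = 1.172 km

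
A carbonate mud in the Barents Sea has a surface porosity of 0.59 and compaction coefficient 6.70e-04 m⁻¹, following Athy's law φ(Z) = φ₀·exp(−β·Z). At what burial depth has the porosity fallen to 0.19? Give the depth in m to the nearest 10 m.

1690 m

Working in km (1 km = 1000 m; β in km⁻¹ = β in m⁻¹ × 1000):
Invert Athy's law: Z = ln(φ₀/φ) / β
Z = ln(0.59/0.19) / 0.67 = ln(3.105) / 0.67 = 1.1331 / 0.67 = 1.691 km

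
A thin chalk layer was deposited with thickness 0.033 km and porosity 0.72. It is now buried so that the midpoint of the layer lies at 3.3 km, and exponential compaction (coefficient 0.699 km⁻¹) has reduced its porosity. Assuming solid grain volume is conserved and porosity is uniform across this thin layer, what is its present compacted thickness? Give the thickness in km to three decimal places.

0.010 km

Porosity at 3.3 km: phi = 0.72·exp(−0.699×3.3) = 0.0717
Solid-volume conservation: h(1−phi) = h₀(1−phi₀) ⇒ h = h₀·(1−phi₀)/(1−phi)
h = 0.033 × (1 − 0.72)/(1 − 0.0717) = 0.033 × 0.3016 = 0.0100 km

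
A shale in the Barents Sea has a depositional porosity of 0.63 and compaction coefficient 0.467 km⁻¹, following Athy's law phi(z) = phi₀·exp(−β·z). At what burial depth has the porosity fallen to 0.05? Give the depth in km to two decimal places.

Invert Athy's law: z = ln(phi₀/phi) / β
z = ln(0.63/0.05) / 0.467 = ln(12.6) / 0.467 = 2.5337 / 0.467 = 5.425 km

5.43 km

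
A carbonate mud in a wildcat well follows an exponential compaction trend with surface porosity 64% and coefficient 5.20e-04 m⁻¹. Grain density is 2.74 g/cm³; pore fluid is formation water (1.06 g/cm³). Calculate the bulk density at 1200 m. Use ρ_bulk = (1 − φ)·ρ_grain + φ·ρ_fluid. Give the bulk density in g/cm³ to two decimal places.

2.16 g/cm³

Working in km (1 km = 1000 m; c in km⁻¹ = c in m⁻¹ × 1000):
Porosity at depth: phi = 0.64·exp(−0.52×1.2) = 0.64×0.5358 = 0.3429
Bulk density: ρ_b = (1−phi)ρ_g + phi·ρ_f = 0.6571×2.74 + 0.3429×1.06
       = 1.800 + 0.363 = 2.164 g/cm³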